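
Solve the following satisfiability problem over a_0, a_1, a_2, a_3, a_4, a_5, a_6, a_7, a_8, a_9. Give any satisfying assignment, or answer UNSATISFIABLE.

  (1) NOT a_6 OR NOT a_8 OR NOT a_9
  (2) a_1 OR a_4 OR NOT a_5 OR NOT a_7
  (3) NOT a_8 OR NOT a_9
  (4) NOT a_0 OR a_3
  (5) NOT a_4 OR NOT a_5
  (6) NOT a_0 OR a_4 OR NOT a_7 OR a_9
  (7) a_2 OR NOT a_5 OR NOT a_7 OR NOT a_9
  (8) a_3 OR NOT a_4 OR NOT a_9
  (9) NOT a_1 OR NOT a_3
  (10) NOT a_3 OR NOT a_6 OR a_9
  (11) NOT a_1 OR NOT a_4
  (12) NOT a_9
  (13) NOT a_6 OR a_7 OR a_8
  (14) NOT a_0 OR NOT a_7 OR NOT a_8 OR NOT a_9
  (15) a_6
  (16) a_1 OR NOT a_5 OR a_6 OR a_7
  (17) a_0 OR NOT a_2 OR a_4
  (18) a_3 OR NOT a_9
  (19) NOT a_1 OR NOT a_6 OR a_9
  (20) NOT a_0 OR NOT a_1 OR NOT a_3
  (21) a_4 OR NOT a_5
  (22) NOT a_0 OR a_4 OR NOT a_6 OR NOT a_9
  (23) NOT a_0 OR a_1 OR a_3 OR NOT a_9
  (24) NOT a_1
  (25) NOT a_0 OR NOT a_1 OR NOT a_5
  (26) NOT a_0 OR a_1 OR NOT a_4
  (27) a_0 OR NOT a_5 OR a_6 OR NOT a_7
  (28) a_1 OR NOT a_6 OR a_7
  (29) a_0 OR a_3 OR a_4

a_0: False; a_1: False; a_2: True; a_3: False; a_4: True; a_5: False; a_6: True; a_7: True; a_8: True; a_9: False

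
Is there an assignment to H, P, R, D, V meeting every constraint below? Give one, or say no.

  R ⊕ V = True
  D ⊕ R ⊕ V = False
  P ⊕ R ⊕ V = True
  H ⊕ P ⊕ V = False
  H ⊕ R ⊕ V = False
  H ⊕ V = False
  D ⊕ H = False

H = True; P = False; R = False; D = True; V = True

R ⊕ V = F ⊕ T = True ✓
D ⊕ R ⊕ V = T ⊕ F ⊕ T = False ✓
P ⊕ R ⊕ V = F ⊕ F ⊕ T = True ✓
H ⊕ P ⊕ V = T ⊕ F ⊕ T = False ✓
H ⊕ R ⊕ V = T ⊕ F ⊕ T = False ✓
H ⊕ V = T ⊕ T = False ✓
D ⊕ H = T ⊕ T = False ✓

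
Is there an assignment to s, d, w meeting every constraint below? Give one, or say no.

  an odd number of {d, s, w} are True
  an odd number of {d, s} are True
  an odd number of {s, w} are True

s = True; d = False; w = False

{d, s, w}: 1 true → odd ✓
{d, s}: 1 true → odd ✓
{s, w}: 1 true → odd ✓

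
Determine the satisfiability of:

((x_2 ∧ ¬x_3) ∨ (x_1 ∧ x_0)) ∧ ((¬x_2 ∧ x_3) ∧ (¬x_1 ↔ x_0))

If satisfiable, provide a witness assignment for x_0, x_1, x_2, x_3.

Case x_2 = True: the conjunct ¬x_2 is False.
Case x_2 = False: the formula simplifies to (x_1 ∧ x_0) ∧ (x_3 ∧ (¬x_1 ↔ x_0)).
  x_0 = True: simplifies to x_1 ∧ (x_3 ∧ ¬x_1).
    x_1 = True: the conjunct ¬x_1 is False.
    x_1 = False: the conjunct x_1 is False.
  x_0 = False: the conjunct x_0 is False.
Both cases fail — unsatisfiable.

UNSATISFIABLE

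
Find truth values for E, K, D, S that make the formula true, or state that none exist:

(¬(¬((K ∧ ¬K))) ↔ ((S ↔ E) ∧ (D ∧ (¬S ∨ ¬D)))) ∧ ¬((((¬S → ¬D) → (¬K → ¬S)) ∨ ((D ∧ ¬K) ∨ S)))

No satisfying assignment exists.

The conjunct ¬((((¬S → ¬D) → (¬K → ¬S)) ∨ ((D ∧ ¬K) ∨ S))) is unsatisfiable on its own:
  K=F, D=F, S=F: evaluates to False.
  K=F, D=F, S=T: evaluates to False.
  K=F, D=T, S=F: evaluates to False.
  K=F, D=T, S=T: evaluates to False.
  K=T, D=F, S=F: evaluates to False.
  K=T, D=F, S=T: evaluates to False.
  K=T, D=T, S=F: evaluates to False.
  K=T, D=T, S=T: evaluates to False.
So the whole conjunction is unsatisfiable.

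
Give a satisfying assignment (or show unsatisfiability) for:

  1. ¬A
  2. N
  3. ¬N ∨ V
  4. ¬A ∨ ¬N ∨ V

V=T; N=T; A=F

Unit clause (¬A) forces A = False.
Unit clause (N) forces N = True.
In (¬N ∨ V) only V is left, so V = True.
All clauses satisfied.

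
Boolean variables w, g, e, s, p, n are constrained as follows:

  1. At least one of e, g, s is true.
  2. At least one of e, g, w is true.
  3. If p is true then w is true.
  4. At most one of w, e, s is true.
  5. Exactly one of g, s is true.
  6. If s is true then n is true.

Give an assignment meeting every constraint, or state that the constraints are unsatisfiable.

w = False, g = True, e = True, s = False, p = False, n = True

  (1) {e, g, s}: 2 true — at least one ✓
  (2) {e, g, w}: 2 true — at least one ✓
  (3) p=F ⇒ w: vacuous ✓
  (4) {w, e, s}: 1 true — at most one ✓
  (5) {g, s}: 1 true — exactly one ✓
  (6) s=F ⇒ n: vacuous ✓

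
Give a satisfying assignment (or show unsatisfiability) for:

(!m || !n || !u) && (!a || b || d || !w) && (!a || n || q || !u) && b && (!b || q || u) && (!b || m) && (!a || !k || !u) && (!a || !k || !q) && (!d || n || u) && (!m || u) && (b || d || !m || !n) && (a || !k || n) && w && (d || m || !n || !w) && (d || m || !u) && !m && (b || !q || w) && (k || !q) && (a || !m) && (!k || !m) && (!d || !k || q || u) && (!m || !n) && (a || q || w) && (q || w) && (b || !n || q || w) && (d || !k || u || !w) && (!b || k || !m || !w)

Case b = True:
  (!b || m) forces m = True.
  Clause (!m) is falsified — contradiction.
Case b = False:
  Clause (b) is falsified — contradiction.
Both cases fail, so the formula is unsatisfiable.

No satisfying assignment exists.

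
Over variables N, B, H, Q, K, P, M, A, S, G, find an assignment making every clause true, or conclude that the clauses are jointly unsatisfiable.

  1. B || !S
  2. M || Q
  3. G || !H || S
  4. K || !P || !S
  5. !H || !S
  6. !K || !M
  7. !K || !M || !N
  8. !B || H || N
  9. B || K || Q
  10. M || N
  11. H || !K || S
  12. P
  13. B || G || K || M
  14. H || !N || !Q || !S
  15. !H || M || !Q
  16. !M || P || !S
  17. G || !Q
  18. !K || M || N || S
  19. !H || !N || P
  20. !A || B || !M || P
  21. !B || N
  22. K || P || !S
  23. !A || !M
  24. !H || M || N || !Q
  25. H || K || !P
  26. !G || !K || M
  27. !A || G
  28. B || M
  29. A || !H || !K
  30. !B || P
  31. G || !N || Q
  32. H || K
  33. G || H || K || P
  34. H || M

Unit clause (P) forces P = True.
Set N = True.
Set B = False.
  then (B || !S) forces S = False.
  then (B || M) forces M = True.
  then (!K || !M) forces K = False.
  then (B || K || Q) forces Q = True.
  then (G || !Q) forces G = True.
  then (!A || !M) forces A = False.
  then (H || K || !P) forces H = True.
All clauses satisfied.

N=T, B=F, H=T, Q=T, K=F, P=T, M=T, A=F, S=F, G=T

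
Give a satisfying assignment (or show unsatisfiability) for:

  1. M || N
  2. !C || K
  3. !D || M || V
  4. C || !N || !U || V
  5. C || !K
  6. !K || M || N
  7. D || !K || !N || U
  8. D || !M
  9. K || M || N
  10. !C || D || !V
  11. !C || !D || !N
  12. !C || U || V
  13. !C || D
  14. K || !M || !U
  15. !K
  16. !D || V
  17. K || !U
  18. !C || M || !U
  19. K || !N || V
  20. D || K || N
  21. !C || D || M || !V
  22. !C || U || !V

Unit clause (!K) forces K = False.
In (K || !U) only !U is left, so U = False.
In (!C || K) only !C is left, so C = False.
Set V = True.
Set M = True.
  then (D || !M) forces D = True.
Set N = True.
All clauses satisfied.

K: False, V: True, C: False, M: True, U: False, D: True, N: True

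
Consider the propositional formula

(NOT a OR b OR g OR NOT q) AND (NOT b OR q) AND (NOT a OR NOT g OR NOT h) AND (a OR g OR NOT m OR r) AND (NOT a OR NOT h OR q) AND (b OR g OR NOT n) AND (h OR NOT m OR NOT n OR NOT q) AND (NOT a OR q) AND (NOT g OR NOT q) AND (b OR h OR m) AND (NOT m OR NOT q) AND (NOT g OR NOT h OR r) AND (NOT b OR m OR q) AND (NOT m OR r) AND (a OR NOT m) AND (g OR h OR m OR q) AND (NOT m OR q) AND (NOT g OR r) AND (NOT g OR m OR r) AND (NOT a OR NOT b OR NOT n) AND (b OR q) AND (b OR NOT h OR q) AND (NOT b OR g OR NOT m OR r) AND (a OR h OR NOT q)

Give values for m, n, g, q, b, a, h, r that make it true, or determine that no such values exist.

m = False, n = True, g = False, q = True, b = True, a = False, h = True, r = False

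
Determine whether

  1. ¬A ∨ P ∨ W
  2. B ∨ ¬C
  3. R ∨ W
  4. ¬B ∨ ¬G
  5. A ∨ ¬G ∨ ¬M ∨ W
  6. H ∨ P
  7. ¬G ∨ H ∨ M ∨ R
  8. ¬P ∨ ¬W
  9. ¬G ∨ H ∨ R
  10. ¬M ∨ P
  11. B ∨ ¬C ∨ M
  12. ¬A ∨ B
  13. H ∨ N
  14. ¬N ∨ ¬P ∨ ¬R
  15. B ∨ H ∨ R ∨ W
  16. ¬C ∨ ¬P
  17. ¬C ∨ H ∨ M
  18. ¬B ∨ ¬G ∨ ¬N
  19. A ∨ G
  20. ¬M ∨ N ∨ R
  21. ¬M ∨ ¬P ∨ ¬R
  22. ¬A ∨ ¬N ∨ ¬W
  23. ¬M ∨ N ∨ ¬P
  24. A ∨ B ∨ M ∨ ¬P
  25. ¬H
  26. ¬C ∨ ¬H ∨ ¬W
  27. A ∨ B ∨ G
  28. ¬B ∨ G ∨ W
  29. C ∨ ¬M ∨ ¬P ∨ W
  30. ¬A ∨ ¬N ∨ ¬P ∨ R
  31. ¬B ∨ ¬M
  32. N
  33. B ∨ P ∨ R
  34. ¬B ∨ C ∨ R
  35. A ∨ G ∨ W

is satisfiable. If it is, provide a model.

Unsatisfiable

Case N = True:
  (¬H) forces H = False.
  (H ∨ P) forces P = True.
  (¬P ∨ ¬W) forces W = False.
  (R ∨ W) forces R = True.
  Clause (¬N ∨ ¬P ∨ ¬R) is falsified — contradiction.
Case N = False:
  Clause (N) is falsified — contradiction.
Both cases fail, so the formula is unsatisfiable.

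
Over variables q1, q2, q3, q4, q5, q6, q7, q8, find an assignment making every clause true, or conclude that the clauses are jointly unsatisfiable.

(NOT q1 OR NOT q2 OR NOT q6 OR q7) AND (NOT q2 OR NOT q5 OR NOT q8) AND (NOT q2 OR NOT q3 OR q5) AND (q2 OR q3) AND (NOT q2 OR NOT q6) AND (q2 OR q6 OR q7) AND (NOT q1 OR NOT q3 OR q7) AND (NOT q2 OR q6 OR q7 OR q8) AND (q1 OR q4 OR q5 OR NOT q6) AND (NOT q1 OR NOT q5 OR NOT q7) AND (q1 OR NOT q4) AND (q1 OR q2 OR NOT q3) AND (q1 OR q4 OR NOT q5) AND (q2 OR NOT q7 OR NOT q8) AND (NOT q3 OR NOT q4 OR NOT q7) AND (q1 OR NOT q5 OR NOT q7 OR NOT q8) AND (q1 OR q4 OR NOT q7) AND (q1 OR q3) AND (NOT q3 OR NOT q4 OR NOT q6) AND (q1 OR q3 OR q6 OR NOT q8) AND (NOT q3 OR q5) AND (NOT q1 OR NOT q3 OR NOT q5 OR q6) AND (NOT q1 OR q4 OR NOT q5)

q1 = True; q2 = True; q3 = False; q4 = True; q5 = False; q6 = False; q7 = False; q8 = True

Set q1 = True.
Set q2 = True.
  then (NOT q2 OR NOT q6) forces q6 = False.
Try q3 = True:
  (NOT q2 OR NOT q3 OR q5) forces q5 = True.
  clause (NOT q1 OR NOT q3 OR NOT q5 OR q6) is falsified — backtrack.
So q3 = False.
Set q4 = True.
Set q5 = False.
Set q7 = False.
  then (NOT q2 OR q6 OR q7 OR q8) forces q8 = True.
All clauses satisfied.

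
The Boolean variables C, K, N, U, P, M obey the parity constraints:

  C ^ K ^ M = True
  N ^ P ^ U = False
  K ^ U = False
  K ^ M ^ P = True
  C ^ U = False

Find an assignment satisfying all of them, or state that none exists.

C = False, K = False, N = False, U = False, P = False, M = True

C ^ K ^ M = F ^ F ^ T = True ✓
N ^ P ^ U = F ^ F ^ F = False ✓
K ^ U = F ^ F = False ✓
K ^ M ^ P = F ^ T ^ F = True ✓
C ^ U = F ^ F = False ✓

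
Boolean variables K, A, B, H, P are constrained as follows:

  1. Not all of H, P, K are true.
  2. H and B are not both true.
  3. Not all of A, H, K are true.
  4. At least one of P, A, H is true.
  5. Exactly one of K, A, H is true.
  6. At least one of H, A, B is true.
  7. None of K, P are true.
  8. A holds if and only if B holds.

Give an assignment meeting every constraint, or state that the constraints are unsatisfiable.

K = False, A = True, B = True, H = False, P = False

  (1) {H, P, K}: 0/3 true — not all ✓
  (2) H=F, B=T — not both ✓
  (3) {A, H, K}: 1/3 true — not all ✓
  (4) {P, A, H}: 1 true — at least one ✓
  (5) {K, A, H}: 1 true — exactly one ✓
  (6) {H, A, B}: 2 true — at least one ✓
  (7) {K, P}: 0 true — none ✓
  (8) A=T, B=T — same ✓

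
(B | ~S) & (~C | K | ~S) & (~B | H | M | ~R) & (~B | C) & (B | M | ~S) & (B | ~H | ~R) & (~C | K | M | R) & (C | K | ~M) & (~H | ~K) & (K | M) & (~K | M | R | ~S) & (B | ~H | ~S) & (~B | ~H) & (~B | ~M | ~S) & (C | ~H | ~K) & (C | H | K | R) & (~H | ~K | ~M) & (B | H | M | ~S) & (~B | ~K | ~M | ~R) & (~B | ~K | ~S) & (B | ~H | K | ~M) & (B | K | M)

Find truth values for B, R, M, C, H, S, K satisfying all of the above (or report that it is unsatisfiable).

B = False; R = False; M = True; C = False; H = False; S = False; K = True

Set B = False.
  then (B | ~S) forces S = False.
Set R = False.
Set M = True.
Set C = False.
  then (C | K | ~M) forces K = True.
  then (~H | ~K) forces H = False.
All clauses satisfied.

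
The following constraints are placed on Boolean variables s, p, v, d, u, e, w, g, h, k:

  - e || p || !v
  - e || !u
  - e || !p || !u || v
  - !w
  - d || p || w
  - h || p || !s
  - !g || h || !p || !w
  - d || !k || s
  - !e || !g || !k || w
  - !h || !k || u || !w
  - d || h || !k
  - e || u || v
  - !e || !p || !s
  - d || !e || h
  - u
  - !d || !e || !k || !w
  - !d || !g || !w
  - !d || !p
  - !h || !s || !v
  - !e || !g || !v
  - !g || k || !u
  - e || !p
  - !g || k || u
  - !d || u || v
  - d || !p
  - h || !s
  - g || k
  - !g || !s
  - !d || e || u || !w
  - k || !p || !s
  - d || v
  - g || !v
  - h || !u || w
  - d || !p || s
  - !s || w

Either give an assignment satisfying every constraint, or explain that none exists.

Unit clause (!w) forces w = False.
Unit clause (u) forces u = True.
In (h || !u || w) only h is left, so h = True.
In (!s || w) only !s is left, so s = False.
In (e || !u) only e is left, so e = True.
Set p = False.
  then (d || p || w) forces d = True.
Try v = True:
  (!e || !g || !v) forces g = False.
  clause (g || !v) is falsified — backtrack.
So v = False.
Try g = True:
  (!e || !g || !k || w) forces k = False.
  clause (!g || k || !u) is falsified — backtrack.
So g = False.
  then (g || k) forces k = True.
All clauses satisfied.

s=F, p=F, v=F, d=T, u=T, e=T, w=F, g=F, h=T, k=T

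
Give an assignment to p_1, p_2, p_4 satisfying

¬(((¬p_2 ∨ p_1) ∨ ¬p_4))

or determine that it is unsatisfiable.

p_1 = False, p_2 = True, p_4 = True

  ¬(((¬p_2 ∨ p_1) ∨ ¬p_4)) = True
    (¬p_2 ∨ p_1) ∨ ¬p_4 = False
      ¬p_2 ∨ p_1 = False
        ¬p_2 = False
      ¬p_4 = False
The formula evaluates to True.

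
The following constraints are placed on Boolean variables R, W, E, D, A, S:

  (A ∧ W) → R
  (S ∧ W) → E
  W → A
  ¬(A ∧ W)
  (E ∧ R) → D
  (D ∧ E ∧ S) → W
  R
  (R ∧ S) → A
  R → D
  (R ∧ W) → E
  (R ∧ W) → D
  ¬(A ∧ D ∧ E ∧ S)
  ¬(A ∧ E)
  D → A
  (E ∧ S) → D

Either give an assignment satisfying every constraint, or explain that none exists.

R=T, W=F, E=F, D=T, A=T, S=F

Unit clause (R) forces R = True.
In (D ∨ ¬R) only D is left, so D = True.
In (A ∨ ¬D) only A is left, so A = True.
In (¬A ∨ ¬E) only ¬E is left, so E = False.
In (E ∨ ¬R ∨ ¬W) only ¬W is left, so W = False.
Set S = False.
All clauses satisfied.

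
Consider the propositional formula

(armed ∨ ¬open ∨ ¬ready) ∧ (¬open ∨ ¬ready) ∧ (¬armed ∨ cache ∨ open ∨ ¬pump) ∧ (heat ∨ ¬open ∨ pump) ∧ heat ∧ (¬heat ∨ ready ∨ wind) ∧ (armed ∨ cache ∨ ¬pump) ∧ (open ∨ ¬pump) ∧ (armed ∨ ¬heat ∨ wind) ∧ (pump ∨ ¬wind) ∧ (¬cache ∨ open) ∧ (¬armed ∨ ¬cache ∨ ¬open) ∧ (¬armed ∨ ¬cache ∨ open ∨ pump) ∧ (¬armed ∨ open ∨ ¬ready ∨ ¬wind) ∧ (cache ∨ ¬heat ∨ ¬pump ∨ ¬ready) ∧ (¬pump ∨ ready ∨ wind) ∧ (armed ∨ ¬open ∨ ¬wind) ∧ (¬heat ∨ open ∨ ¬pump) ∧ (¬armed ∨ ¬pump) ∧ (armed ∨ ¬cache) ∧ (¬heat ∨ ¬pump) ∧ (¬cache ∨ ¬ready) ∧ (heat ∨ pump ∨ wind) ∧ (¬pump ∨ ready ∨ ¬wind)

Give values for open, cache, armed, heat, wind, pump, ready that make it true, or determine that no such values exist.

open = False; cache = False; armed = True; heat = True; wind = False; pump = False; ready = True

Unit clause (heat) forces heat = True.
In (¬heat ∨ ¬pump) only ¬pump is left, so pump = False.
In (pump ∨ ¬wind) only ¬wind is left, so wind = False.
In (¬heat ∨ ready ∨ wind) only ready is left, so ready = True.
In (armed ∨ ¬heat ∨ wind) only armed is left, so armed = True.
In (¬cache ∨ ¬ready) only ¬cache is left, so cache = False.
In (¬open ∨ ¬ready) only ¬open is left, so open = False.
All clauses satisfied.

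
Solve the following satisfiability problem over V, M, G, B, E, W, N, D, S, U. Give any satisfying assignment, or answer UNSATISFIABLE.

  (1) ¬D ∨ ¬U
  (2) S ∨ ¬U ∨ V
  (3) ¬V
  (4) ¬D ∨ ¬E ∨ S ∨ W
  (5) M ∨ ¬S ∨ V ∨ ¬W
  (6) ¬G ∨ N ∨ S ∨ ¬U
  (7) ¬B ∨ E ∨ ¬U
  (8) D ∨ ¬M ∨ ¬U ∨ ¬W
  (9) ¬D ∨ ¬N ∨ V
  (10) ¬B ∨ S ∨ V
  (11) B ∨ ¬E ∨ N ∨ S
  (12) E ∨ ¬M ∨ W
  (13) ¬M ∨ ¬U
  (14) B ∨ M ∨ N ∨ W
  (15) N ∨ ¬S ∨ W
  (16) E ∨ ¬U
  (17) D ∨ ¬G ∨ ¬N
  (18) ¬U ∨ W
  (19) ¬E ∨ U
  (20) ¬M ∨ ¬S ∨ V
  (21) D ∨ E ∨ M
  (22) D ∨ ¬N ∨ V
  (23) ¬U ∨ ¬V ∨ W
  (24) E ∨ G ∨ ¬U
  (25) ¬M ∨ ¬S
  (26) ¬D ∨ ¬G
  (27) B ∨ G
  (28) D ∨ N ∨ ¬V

V=F, M=T, G=T, B=F, E=F, W=T, N=F, D=F, S=F, U=F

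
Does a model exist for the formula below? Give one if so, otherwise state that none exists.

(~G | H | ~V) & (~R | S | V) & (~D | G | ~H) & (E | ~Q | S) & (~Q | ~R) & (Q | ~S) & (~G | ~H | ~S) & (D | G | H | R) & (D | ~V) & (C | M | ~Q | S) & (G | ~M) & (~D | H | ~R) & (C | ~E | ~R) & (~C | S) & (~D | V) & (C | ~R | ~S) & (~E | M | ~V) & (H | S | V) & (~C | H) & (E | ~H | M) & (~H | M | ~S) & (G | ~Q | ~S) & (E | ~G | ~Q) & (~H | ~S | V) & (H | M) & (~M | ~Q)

Set D = False.
  then (D | ~V) forces V = False.
Set S = False.
  then (~R | S | V) forces R = False.
  then (~C | S) forces C = False.
  then (H | S | V) forces H = True.
Set M = False.
  then (C | M | ~Q | S) forces Q = False.
  then (E | ~H | M) forces E = True.
Set G = True.
All clauses satisfied.

D=F, S=F, H=T, M=F, R=F, V=F, E=T, Q=F, C=F, G=T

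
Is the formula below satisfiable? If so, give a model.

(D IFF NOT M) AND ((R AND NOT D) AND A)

A = True, R = True, D = False, M = True

  D IFF NOT M = True
    NOT M = False
  (R AND NOT D) AND A = True
    R AND NOT D = True
      NOT D = True
Both conjuncts True, so the formula holds.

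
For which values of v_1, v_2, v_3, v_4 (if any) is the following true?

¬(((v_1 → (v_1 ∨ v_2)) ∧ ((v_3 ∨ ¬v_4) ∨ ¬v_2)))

v_1: True, v_2: True, v_3: False, v_4: True

  ¬(((v_1 → (v_1 ∨ v_2)) ∧ ((v_3 ∨ ¬v_4) ∨ ¬v_2))) = True
    (v_1 → (v_1 ∨ v_2)) ∧ ((v_3 ∨ ¬v_4) ∨ ¬v_2) = False
      v_1 → (v_1 ∨ v_2) = True
        v_1 ∨ v_2 = True
      (v_3 ∨ ¬v_4) ∨ ¬v_2 = False
        v_3 ∨ ¬v_4 = False
          ¬v_4 = False
        ¬v_2 = False
The formula evaluates to True.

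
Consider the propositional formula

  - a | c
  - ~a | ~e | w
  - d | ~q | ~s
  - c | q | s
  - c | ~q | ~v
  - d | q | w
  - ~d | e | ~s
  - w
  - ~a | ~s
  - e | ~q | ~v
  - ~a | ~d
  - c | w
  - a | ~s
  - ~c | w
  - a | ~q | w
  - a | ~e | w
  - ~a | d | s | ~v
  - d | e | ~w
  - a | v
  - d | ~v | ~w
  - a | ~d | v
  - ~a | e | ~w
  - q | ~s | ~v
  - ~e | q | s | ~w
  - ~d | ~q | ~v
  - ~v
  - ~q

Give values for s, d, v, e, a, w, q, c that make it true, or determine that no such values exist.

UNSATISFIABLE

Case v = True:
  Clause (~v) is falsified — contradiction.
Case v = False:
  (w) forces w = True.
  (a | v) forces a = True.
  (~a | ~s) forces s = False.
  (~a | ~d) forces d = False.
  (d | e | ~w) forces e = True.
  (~e | q | s | ~w) forces q = True.
  Clause (~q) is falsified — contradiction.
Both cases fail, so the formula is unsatisfiable.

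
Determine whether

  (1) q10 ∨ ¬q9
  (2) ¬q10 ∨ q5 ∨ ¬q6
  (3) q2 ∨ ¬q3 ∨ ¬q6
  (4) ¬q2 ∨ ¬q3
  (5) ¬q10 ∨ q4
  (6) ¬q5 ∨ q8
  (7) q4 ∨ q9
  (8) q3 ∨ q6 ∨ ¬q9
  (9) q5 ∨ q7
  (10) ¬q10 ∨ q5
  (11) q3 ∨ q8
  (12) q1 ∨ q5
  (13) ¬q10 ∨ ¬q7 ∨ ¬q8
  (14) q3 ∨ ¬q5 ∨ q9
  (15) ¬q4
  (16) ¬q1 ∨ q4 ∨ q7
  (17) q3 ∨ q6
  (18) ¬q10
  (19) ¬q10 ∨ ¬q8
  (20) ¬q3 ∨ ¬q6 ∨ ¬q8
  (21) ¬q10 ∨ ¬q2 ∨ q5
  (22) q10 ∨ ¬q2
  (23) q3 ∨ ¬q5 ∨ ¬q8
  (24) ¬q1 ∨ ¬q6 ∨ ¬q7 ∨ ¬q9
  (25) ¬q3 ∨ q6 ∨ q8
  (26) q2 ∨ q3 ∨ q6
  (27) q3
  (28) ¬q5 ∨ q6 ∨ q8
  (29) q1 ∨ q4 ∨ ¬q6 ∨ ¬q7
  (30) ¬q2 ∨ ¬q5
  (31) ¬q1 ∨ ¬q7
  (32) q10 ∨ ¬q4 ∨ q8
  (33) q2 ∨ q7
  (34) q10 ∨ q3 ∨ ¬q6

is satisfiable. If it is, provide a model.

Unsatisfiable

Case q4 = True:
  Clause (¬q4) is falsified — contradiction.
Case q4 = False:
  (¬q10 ∨ q4) forces q10 = False.
  (q10 ∨ ¬q9) forces q9 = False.
  Clause (q4 ∨ q9) is falsified — contradiction.
Both cases fail, so the formula is unsatisfiable.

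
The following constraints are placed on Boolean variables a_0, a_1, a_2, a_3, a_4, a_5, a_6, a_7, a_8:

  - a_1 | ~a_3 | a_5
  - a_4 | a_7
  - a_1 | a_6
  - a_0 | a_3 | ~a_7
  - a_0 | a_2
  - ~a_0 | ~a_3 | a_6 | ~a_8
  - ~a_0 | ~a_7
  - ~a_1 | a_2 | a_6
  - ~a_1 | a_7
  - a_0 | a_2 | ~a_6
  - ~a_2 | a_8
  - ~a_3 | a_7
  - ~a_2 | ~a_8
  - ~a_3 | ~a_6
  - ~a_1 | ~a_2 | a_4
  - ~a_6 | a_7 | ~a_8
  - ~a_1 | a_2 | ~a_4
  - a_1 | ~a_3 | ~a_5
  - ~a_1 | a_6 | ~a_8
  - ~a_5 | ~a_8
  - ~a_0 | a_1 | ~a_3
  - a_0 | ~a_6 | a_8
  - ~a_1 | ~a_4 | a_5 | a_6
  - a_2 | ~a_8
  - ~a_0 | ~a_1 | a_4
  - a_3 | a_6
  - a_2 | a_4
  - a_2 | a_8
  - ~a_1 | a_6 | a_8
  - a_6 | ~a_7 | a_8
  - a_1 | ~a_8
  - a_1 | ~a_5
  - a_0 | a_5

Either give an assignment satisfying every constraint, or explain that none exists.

Case a_8 = True:
  (~a_2 | ~a_8) forces a_2 = False.
  Clause (a_2 | ~a_8) is falsified — contradiction.
Case a_8 = False:
  (~a_2 | a_8) forces a_2 = False.
  Clause (a_2 | a_8) is falsified — contradiction.
Both cases fail, so the formula is unsatisfiable.

UNSATISFIABLE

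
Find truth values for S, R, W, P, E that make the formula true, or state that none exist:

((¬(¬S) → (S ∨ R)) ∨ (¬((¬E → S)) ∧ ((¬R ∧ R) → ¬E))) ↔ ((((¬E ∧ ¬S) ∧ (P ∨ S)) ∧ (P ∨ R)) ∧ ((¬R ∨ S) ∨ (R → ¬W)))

S = False, R = False, W = False, P = True, E = False

  ((¬(¬S) → (S ∨ R)) ∨ (¬((¬E → S)) ∧ ((¬R ∧ R) → ¬E))) ↔ ((((¬E ∧ ¬S) ∧ (P ∨ S)) ∧ (P ∨ R)) ∧ ((¬R ∨ S) ∨ (R → ¬W))) = True
    (¬(¬S) → (S ∨ R)) ∨ (¬((¬E → S)) ∧ ((¬R ∧ R) → ¬E)) = True
      ¬(¬S) → (S ∨ R) = True
        ¬(¬S) = False
          ¬S = True
        S ∨ R = False
      ¬((¬E → S)) ∧ ((¬R ∧ R) → ¬E) = True
        ¬((¬E → S)) = True
          ¬E → S = False
            ¬E = True
        (¬R ∧ R) → ¬E = True
          ¬R ∧ R = False
            ¬R = True
          ¬E = True
    (((¬E ∧ ¬S) ∧ (P ∨ S)) ∧ (P ∨ R)) ∧ ((¬R ∨ S) ∨ (R → ¬W)) = True
      ((¬E ∧ ¬S) ∧ (P ∨ S)) ∧ (P ∨ R) = True
        (¬E ∧ ¬S) ∧ (P ∨ S) = True
          ¬E ∧ ¬S = True
            ¬E = True
            ¬S = True
          P ∨ S = True
        P ∨ R = True
      (¬R ∨ S) ∨ (R → ¬W) = True
        ¬R ∨ S = True
          ¬R = True
        R → ¬W = True
          ¬W = True
The formula evaluates to True.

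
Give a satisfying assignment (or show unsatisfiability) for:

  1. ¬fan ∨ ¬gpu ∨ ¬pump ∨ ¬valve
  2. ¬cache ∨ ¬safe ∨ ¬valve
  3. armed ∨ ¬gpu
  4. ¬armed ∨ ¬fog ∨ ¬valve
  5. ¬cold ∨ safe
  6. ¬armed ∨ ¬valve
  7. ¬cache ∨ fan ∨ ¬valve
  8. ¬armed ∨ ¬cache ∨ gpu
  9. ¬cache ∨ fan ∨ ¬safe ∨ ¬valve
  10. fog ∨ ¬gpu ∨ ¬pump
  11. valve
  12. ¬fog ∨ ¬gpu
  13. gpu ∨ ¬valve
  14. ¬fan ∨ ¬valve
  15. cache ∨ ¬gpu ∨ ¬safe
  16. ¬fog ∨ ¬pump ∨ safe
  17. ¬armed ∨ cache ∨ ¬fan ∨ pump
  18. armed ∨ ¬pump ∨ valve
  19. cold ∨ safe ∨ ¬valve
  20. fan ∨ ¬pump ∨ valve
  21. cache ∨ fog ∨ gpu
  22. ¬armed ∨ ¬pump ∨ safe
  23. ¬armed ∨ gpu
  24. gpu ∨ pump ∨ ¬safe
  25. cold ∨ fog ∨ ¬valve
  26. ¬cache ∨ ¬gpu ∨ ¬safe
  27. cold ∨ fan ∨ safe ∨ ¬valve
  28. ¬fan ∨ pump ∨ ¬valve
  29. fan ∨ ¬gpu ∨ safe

Case valve = True:
  (¬armed ∨ ¬valve) forces armed = False.
  (armed ∨ ¬gpu) forces gpu = False.
  Clause (gpu ∨ ¬valve) is falsified — contradiction.
Case valve = False:
  Clause (valve) is falsified — contradiction.
Both cases fail, so the formula is unsatisfiable.

UNSATISFIABLE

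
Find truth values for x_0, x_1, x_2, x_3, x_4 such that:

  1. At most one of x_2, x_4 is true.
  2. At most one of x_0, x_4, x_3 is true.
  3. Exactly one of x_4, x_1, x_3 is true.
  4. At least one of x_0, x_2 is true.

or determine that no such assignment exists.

x_0: True; x_1: True; x_2: False; x_3: False; x_4: False

  (1) {x_2, x_4}: 0 true — at most one ✓
  (2) {x_0, x_4, x_3}: 1 true — at most one ✓
  (3) {x_4, x_1, x_3}: 1 true — exactly one ✓
  (4) {x_0, x_2}: 1 true — at least one ✓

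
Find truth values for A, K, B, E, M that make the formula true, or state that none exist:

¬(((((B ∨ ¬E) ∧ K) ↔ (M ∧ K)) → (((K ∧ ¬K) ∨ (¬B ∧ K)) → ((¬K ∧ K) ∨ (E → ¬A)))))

A = True, K = True, B = False, E = True, M = False

  ¬(((((B ∨ ¬E) ∧ K) ↔ (M ∧ K)) → (((K ∧ ¬K) ∨ (¬B ∧ K)) → ((¬K ∧ K) ∨ (E → ¬A))))) = True
    (((B ∨ ¬E) ∧ K) ↔ (M ∧ K)) → (((K ∧ ¬K) ∨ (¬B ∧ K)) → ((¬K ∧ K) ∨ (E → ¬A))) = False
      ((B ∨ ¬E) ∧ K) ↔ (M ∧ K) = True
        (B ∨ ¬E) ∧ K = False
          B ∨ ¬E = False
            ¬E = False
        M ∧ K = False
      ((K ∧ ¬K) ∨ (¬B ∧ K)) → ((¬K ∧ K) ∨ (E → ¬A)) = False
        (K ∧ ¬K) ∨ (¬B ∧ K) = True
          K ∧ ¬K = False
            ¬K = False
          ¬B ∧ K = True
            ¬B = True
        (¬K ∧ K) ∨ (E → ¬A) = False
          ¬K ∧ K = False
            ¬K = False
          E → ¬A = False
            ¬A = False
The formula evaluates to True.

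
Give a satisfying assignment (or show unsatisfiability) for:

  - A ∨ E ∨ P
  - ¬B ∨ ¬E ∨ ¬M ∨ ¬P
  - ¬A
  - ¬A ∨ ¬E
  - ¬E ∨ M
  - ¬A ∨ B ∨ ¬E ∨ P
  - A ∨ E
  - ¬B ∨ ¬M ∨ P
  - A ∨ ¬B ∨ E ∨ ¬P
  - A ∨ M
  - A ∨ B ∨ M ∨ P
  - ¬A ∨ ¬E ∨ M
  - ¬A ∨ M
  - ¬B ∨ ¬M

B = False; P = False; A = False; M = True; E = True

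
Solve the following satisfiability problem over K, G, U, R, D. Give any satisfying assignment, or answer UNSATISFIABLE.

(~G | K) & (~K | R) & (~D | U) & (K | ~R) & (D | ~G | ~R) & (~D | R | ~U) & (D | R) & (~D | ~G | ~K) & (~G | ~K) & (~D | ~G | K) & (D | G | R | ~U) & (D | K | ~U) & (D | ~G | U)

K=T; G=F; U=T; R=T; D=F

Try K = False:
  (~G | K) forces G = False.
  (K | ~R) forces R = False.
  (D | R) forces D = True.
  (~D | U) forces U = True.
  clause (~D | R | ~U) is falsified — backtrack.
So K = True.
  then (~K | R) forces R = True.
  then (~G | ~K) forces G = False.
Set U = True.
Set D = False.
All clauses satisfied.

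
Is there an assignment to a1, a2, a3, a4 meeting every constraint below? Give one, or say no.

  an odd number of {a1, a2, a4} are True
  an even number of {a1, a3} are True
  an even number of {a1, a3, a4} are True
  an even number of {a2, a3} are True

Adding constraints 1, 3, 4 mod 2: every variable appears an even number of times on the left, so the left side is 0.
But the right sides sum to 1 (mod 2). 0 ≠ 1 — the system is inconsistent.

The formula is unsatisfiable.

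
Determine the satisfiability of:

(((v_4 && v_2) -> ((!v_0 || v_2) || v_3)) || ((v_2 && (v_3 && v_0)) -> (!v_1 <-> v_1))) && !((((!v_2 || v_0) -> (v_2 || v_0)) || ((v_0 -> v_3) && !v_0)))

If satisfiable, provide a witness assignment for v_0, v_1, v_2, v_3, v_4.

UNSATISFIABLE

The conjunct !((((!v_2 || v_0) -> (v_2 || v_0)) || ((v_0 -> v_3) && !v_0))) is unsatisfiable on its own:
  v_0=F, v_2=F, v_3=F: evaluates to False.
  v_0=F, v_2=F, v_3=T: evaluates to False.
  v_0=F, v_2=T, v_3=F: evaluates to False.
  v_0=F, v_2=T, v_3=T: evaluates to False.
  v_0=T, v_2=F, v_3=F: evaluates to False.
  v_0=T, v_2=F, v_3=T: evaluates to False.
  v_0=T, v_2=T, v_3=F: evaluates to False.
  v_0=T, v_2=T, v_3=T: evaluates to False.
So the whole conjunction is unsatisfiable.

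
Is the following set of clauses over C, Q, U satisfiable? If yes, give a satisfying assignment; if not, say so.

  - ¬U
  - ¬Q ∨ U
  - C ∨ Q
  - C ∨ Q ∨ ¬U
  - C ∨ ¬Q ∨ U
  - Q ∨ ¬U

Unit clause (¬U) forces U = False.
In (¬Q ∨ U) only ¬Q is left, so Q = False.
In (C ∨ Q) only C is left, so C = True.
All clauses satisfied.

C = True, Q = False, U = False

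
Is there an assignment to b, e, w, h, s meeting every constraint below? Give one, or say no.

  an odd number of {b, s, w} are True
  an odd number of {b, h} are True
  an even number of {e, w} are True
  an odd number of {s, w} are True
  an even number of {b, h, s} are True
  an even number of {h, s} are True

b=F; e=F; w=F; h=T; s=T

{b, s, w}: 1 true → odd ✓
{b, h}: 1 true → odd ✓
{e, w}: 0 true → even ✓
{s, w}: 1 true → odd ✓
{b, h, s}: 2 true → even ✓
{h, s}: 2 true → even ✓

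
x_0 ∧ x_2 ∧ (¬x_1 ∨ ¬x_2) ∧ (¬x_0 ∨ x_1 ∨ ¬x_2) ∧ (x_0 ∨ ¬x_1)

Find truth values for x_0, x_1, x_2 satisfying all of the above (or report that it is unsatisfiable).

UNSATISFIABLE

Case x_0 = True:
  (x_2) forces x_2 = True.
  (¬x_1 ∨ ¬x_2) forces x_1 = False.
  Clause (¬x_0 ∨ x_1 ∨ ¬x_2) is falsified — contradiction.
Case x_0 = False:
  Clause (x_0) is falsified — contradiction.
Both cases fail, so the formula is unsatisfiable.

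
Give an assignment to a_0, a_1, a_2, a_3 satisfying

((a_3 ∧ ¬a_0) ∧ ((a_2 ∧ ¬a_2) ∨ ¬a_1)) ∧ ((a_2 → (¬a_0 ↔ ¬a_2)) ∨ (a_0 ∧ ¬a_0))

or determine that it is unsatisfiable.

a_0: False, a_1: False, a_2: False, a_3: True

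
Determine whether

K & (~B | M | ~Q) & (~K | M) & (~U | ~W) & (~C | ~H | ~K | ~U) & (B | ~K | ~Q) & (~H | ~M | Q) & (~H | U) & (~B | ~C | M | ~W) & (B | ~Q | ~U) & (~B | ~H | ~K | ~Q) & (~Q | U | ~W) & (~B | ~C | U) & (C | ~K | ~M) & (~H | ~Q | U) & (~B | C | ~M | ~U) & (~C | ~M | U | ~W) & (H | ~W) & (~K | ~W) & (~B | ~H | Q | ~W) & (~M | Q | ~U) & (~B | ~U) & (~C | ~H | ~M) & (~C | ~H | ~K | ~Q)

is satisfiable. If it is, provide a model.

Unit clause (K) forces K = True.
In (~K | M) only M is left, so M = True.
In (C | ~K | ~M) only C is left, so C = True.
In (~K | ~W) only ~W is left, so W = False.
In (~C | ~H | ~M) only ~H is left, so H = False.
Set B = False.
  then (B | ~K | ~Q) forces Q = False.
  then (~M | Q | ~U) forces U = False.
All clauses satisfied.

K=T, B=F, U=F, H=F, C=T, Q=F, M=T, W=F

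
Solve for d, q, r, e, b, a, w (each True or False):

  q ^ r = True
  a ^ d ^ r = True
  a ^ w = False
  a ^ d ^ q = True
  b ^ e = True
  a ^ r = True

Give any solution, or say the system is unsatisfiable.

UNSATISFIABLE

Adding constraints 1, 2, 4 mod 2: every variable appears an even number of times on the left, so the left side is 0.
But the right sides sum to 1 (mod 2). 0 ≠ 1 — the system is inconsistent.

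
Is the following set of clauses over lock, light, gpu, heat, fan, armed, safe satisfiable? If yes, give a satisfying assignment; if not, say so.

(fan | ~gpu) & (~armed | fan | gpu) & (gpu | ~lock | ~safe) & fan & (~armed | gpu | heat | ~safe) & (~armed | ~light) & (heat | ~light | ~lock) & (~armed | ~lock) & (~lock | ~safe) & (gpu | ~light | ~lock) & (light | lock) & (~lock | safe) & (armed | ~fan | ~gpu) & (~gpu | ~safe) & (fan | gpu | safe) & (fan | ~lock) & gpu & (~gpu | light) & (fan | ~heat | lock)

Unsatisfiable

Case gpu = True:
  (fan | ~gpu) forces fan = True.
  (armed | ~fan | ~gpu) forces armed = True.
  (~armed | ~light) forces light = False.
  Clause (~gpu | light) is falsified — contradiction.
Case gpu = False:
  Clause (gpu) is falsified — contradiction.
Both cases fail, so the formula is unsatisfiable.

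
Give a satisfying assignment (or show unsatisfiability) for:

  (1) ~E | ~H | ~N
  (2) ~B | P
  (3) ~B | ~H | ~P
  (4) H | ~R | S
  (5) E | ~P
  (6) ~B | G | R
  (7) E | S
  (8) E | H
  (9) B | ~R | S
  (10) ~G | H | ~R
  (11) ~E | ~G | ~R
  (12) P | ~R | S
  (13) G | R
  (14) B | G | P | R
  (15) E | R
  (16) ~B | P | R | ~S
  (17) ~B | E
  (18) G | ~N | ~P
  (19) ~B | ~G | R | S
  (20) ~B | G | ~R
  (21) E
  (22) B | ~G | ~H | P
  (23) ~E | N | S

S=T; G=F; B=F; R=T; P=F; H=T; N=F; E=T

Unit clause (E) forces E = True.
Set S = True.
Set G = False.
  then (G | R) forces R = True.
  then (~B | G | ~R) forces B = False.
Set P = False.
Set H = True.
  then (~E | ~H | ~N) forces N = False.
All clauses satisfied.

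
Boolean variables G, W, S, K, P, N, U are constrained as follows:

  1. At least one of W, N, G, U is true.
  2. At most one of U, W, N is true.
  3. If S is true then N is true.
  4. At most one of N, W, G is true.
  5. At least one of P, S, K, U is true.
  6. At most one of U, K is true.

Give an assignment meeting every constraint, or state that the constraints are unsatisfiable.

G=F; W=F; S=T; K=T; P=F; N=T; U=F

  (1) {W, N, G, U}: 1 true — at least one ✓
  (2) {U, W, N}: 1 true — at most one ✓
  (3) S=T ⇒ N: T ✓
  (4) {N, W, G}: 1 true — at most one ✓
  (5) {P, S, K, U}: 2 true — at least one ✓
  (6) {U, K}: 1 true — at most one ✓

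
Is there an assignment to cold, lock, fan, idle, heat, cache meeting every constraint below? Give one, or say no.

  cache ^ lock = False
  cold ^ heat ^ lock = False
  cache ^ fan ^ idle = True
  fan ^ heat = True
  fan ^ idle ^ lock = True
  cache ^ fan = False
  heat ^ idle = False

cold = True, lock = False, fan = False, idle = True, heat = True, cache = False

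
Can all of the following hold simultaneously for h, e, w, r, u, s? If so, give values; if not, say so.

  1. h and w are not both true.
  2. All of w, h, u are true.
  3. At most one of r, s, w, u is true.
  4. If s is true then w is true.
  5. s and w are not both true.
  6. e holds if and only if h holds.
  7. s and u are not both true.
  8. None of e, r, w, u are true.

Unsatisfiable

Case w = True:
  Constraint (8) is violated (w=T) — contradiction.
Case w = False:
  Constraint (2) is violated (w=F) — contradiction.
Both cases fail — unsatisfiable.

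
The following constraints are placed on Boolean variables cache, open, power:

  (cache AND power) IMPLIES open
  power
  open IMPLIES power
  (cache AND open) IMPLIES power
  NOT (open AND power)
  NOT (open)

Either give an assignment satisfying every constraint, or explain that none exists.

Unit clause (power) forces power = True.
Unit clause (NOT open) forces open = False.
In (NOT cache OR open OR NOT power) only NOT cache is left, so cache = False.
Check each clause:
  (power): power holds.
  (NOT open): NOT open holds.
  (NOT cache OR NOT open OR power): NOT cache holds.
  (NOT open OR power): NOT open holds.
  (NOT open OR NOT power): NOT open holds.
  (NOT cache OR open OR NOT power): NOT cache holds.
All clauses satisfied.

cache=F, open=F, power=T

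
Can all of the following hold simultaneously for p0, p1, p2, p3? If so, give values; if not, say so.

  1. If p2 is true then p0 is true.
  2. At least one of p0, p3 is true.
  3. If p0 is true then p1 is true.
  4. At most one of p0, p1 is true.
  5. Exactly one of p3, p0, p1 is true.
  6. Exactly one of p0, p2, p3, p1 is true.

p0=F; p1=F; p2=F; p3=T

  (1) p2=F ⇒ p0: vacuous ✓
  (2) {p0, p3}: 1 true — at least one ✓
  (3) p0=F ⇒ p1: vacuous ✓
  (4) {p0, p1}: 0 true — at most one ✓
  (5) {p3, p0, p1}: 1 true — exactly one ✓
  (6) {p0, p2, p3, p1}: 1 true — exactly one ✓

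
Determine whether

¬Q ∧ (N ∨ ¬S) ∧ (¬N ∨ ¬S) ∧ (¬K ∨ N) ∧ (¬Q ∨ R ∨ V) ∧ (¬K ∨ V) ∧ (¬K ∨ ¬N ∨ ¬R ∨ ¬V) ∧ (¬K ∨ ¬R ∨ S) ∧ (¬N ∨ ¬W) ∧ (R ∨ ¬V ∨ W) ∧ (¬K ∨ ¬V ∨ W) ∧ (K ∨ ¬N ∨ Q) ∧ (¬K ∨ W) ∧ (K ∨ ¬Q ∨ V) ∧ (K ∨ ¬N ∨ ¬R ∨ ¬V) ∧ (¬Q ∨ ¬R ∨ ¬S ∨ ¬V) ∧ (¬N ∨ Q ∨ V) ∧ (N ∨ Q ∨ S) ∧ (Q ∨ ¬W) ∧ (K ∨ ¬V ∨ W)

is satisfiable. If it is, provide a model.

Unsatisfiable

Case Q = True:
  Clause (¬Q) is falsified — contradiction.
Case Q = False:
  (Q ∨ ¬W) forces W = False.
  (¬K ∨ W) forces K = False.
  (K ∨ ¬N ∨ Q) forces N = False.
  (N ∨ ¬S) forces S = False.
  Clause (N ∨ Q ∨ S) is falsified — contradiction.
Both cases fail, so the formula is unsatisfiable.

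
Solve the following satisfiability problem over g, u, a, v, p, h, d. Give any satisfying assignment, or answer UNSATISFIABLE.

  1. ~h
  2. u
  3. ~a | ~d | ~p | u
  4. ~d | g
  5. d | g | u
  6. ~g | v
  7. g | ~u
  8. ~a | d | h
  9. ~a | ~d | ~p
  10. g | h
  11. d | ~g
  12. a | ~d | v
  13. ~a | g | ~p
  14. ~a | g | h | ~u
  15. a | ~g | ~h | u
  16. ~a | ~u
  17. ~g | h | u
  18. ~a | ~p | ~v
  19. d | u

Unit clause (~h) forces h = False.
Unit clause (u) forces u = True.
In (g | ~u) only g is left, so g = True.
In (d | ~g) only d is left, so d = True.
In (~a | ~u) only ~a is left, so a = False.
In (~g | v) only v is left, so v = True.
Set p = True.
All clauses satisfied.

g = True; u = True; a = False; v = True; p = True; h = False; d = True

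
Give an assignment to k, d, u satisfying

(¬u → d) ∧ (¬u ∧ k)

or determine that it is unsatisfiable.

k = True, d = True, u = False

  ¬u → d = True
    ¬u = True
  ¬u ∧ k = True
    ¬u = True
Both conjuncts True, so the formula holds.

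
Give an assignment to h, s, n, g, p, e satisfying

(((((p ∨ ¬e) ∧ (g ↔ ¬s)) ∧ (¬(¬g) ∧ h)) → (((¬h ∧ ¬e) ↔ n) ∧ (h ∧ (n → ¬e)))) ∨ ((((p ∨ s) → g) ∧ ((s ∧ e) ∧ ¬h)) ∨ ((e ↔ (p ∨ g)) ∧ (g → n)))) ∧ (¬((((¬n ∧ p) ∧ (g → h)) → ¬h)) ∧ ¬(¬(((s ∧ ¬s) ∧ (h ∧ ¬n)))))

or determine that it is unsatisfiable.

The conjunct ¬(¬(((s ∧ ¬s) ∧ (h ∧ ¬n)))) is unsatisfiable on its own:
  h=F, s=F, n=F: evaluates to False.
  h=F, s=F, n=T: evaluates to False.
  h=F, s=T, n=F: evaluates to False.
  h=F, s=T, n=T: evaluates to False.
  h=T, s=F, n=F: evaluates to False.
  h=T, s=F, n=T: evaluates to False.
  h=T, s=T, n=F: evaluates to False.
  h=T, s=T, n=T: evaluates to False.
So the whole conjunction is unsatisfiable.

The formula is unsatisfiable.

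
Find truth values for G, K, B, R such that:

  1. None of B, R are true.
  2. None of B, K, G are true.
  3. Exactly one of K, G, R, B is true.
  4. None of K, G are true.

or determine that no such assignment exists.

Case G = True:
  Constraint (2) is violated (G=T) — contradiction.
Case G = False:
  (1) forces B = False.
  (1) forces R = False.
  (2) forces K = False.
  Constraint (3) is violated (K=F, G=F, R=F, B=F) — contradiction.
Both cases fail — unsatisfiable.

The formula is unsatisfiable.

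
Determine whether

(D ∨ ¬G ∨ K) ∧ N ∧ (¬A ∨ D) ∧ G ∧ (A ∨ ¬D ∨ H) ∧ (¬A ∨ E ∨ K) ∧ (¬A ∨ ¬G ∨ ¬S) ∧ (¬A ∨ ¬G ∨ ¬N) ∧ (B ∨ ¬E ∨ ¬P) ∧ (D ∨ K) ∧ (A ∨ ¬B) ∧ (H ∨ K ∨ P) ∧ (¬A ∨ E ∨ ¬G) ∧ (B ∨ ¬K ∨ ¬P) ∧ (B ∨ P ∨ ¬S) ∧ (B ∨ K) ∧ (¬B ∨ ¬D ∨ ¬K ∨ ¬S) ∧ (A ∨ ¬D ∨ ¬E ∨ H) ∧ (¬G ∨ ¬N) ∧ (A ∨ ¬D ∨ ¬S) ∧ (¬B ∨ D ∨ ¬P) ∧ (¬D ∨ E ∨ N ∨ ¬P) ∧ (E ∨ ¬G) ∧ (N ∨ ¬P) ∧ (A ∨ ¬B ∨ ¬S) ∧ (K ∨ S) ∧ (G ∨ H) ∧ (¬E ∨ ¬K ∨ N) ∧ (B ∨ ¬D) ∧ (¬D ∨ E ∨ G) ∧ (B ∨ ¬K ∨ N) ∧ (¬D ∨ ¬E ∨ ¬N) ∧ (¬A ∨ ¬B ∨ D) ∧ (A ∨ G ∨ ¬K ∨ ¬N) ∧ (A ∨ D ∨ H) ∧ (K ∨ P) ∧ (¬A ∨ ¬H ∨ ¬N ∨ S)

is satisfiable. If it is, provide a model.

UNSATISFIABLE

Case G = True:
  (N) forces N = True.
  Clause (¬G ∨ ¬N) is falsified — contradiction.
Case G = False:
  Clause (G) is falsified — contradiction.
Both cases fail, so the formula is unsatisfiable.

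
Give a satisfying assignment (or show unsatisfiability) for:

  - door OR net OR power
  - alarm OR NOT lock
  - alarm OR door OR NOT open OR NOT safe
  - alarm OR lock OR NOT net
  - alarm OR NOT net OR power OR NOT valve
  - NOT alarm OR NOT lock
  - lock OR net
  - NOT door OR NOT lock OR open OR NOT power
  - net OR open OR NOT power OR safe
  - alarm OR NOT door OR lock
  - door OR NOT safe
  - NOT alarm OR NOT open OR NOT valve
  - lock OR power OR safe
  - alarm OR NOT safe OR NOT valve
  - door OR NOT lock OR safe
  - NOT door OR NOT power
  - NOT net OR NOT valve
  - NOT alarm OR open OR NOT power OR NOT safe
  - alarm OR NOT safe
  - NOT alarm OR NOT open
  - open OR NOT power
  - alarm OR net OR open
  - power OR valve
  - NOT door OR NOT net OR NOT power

Unsatisfiable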